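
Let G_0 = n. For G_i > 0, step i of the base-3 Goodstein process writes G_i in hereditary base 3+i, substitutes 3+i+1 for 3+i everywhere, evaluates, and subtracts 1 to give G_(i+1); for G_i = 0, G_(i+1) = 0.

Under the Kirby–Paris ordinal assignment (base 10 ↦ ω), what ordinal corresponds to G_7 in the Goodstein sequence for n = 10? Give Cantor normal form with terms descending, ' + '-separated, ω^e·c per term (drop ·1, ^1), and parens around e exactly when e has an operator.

10 —HB3→ 3^2 + 1 —bump→ 4^2 + 1 = 17 —(−1)→ 16
16 —HB4→ 4^2 —bump→ 5^2 = 25 —(−1)→ 24
24 —HB5→ 4·5 + 4 —bump→ 4·6 + 4 = 28 —(−1)→ 27
27 —HB6→ 4·6 + 3 —bump→ 4·7 + 3 = 31 —(−1)→ 30
30 —HB7→ 4·7 + 2 —bump→ 4·8 + 2 = 34 —(−1)→ 33
33 —HB8→ 4·8 + 1 —bump→ 4·9 + 1 = 37 —(−1)→ 36
36 —HB9→ 4·9 —bump→ 4·10 = 40 —(−1)→ 39
39 —HB10→ 3·10 + 9 —bump→ 3·11 + 9 = 42 —(−1)→ 41

ω·3 + 9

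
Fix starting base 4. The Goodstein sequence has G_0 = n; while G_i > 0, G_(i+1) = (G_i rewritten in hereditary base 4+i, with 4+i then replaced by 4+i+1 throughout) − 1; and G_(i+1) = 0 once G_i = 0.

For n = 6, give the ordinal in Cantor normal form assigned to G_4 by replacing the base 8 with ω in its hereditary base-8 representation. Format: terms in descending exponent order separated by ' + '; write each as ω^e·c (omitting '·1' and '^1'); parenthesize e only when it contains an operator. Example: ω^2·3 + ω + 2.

5

step 0: 6 = 4 + 2; sub 5 for 4: 5 + 2; = 7; G_1 = 7−1 = 6
step 1: 6 = 5 + 1; sub 6 for 5: 6 + 1; = 7; G_2 = 7−1 = 6
step 2: 6 = 6; sub 7 for 6: 7; = 7; G_3 = 7−1 = 6
step 3: 6 = 6; sub 8 for 7: 6; = 6; G_4 = 6−1 = 5
step 4: 5 = 5; sub 9 for 8: 5; = 5; G_5 = 5−1 = 4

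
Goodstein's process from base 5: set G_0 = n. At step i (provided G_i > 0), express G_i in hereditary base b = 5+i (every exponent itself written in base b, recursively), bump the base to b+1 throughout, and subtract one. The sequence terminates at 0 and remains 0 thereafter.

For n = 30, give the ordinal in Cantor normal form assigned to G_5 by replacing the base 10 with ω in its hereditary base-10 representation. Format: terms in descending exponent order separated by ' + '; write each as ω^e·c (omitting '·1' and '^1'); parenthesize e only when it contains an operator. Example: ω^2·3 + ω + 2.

ω^2 + 1

G_0=30  [base 5] 5^2 + 5  →[5↦6]→  6^2 + 6 = 42  −1 ⇒ G_1=41
G_1=41  [base 6] 6^2 + 5  →[6↦7]→  7^2 + 5 = 54  −1 ⇒ G_2=53
G_2=53  [base 7] 7^2 + 4  →[7↦8]→  8^2 + 4 = 68  −1 ⇒ G_3=67
G_3=67  [base 8] 8^2 + 3  →[8↦9]→  9^2 + 3 = 84  −1 ⇒ G_4=83
G_4=83  [base 9] 9^2 + 2  →[9↦10]→  10^2 + 2 = 102  −1 ⇒ G_5=101
G_5=101  [base 10] 10^2 + 1  →[10↦11]→  11^2 + 1 = 122  −1 ⇒ G_6=121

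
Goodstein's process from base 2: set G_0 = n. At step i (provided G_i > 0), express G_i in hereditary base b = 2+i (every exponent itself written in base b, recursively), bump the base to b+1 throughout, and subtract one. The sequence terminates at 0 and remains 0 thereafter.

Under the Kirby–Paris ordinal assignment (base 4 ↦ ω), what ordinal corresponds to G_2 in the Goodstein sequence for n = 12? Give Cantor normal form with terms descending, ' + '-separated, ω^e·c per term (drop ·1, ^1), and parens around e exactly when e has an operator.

[0] 12 ≡ 2^(2 + 1) + 2^2 (base 2). Lift 3: 108. −1: 107.
[1] 107 ≡ 3^(3 + 1) + 2·3^2 + 2·3 + 2 (base 3). Lift 4: 1066. −1: 1065.
[2] 1065 ≡ 4^(4 + 1) + 2·4^2 + 2·4 + 1 (base 4). Lift 5: 15686. −1: 15685.

ω^(ω + 1) + ω^2·2 + ω·2 + 1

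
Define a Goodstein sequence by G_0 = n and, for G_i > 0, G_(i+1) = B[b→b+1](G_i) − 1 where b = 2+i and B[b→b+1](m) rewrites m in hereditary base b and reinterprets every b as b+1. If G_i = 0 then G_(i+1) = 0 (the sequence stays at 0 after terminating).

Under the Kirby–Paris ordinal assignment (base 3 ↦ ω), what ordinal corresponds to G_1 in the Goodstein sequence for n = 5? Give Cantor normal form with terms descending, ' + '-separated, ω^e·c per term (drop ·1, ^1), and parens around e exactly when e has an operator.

ω^ω

G_0=5  [base 2] 2^2 + 1  →[2↦3]→  3^3 + 1 = 28  −1 ⇒ G_1=27
G_1=27  [base 3] 3^3  →[3↦4]→  4^4 = 256  −1 ⇒ G_2=255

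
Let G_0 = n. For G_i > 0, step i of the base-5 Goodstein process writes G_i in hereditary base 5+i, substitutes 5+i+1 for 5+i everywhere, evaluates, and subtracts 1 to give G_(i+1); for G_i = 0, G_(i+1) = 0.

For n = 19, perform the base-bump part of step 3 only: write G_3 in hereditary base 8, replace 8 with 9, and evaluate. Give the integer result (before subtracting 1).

i=0: 19 = 3·5 + 4 (b=5); 5→6: 3·6 + 4 = 22; 22−1 = 21
i=1: 21 = 3·6 + 3 (b=6); 6→7: 3·7 + 3 = 24; 24−1 = 23
i=2: 23 = 3·7 + 2 (b=7); 7→8: 3·8 + 2 = 26; 26−1 = 25

28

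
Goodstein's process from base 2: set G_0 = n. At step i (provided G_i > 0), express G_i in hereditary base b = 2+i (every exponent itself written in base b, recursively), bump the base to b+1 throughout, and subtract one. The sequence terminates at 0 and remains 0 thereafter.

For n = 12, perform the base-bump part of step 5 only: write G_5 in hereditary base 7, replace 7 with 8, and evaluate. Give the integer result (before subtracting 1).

134217868

i=0: 12 = 2^(2 + 1) + 2^2 (b=2); 2→3: 3^(3 + 1) + 3^3 = 108; 108−1 = 107
i=1: 107 = 3^(3 + 1) + 2·3^2 + 2·3 + 2 (b=3); 3→4: 4^(4 + 1) + 2·4^2 + 2·4 + 2 = 1066; 1066−1 = 1065
i=2: 1065 = 4^(4 + 1) + 2·4^2 + 2·4 + 1 (b=4); 4→5: 5^(5 + 1) + 2·5^2 + 2·5 + 1 = 15686; 15686−1 = 15685
i=3: 15685 = 5^(5 + 1) + 2·5^2 + 2·5 (b=5); 5→6: 6^(6 + 1) + 2·6^2 + 2·6 = 280020; 280020−1 = 280019
i=4: 280019 = 6^(6 + 1) + 2·6^2 + 6 + 5 (b=6); 6→7: 7^(7 + 1) + 2·7^2 + 7 + 5 = 5764911; 5764911−1 = 5764910
i=5: 5764910 = 7^(7 + 1) + 2·7^2 + 7 + 4 (b=7); 7→8: 8^(8 + 1) + 2·8^2 + 8 + 4 = 134217868; 134217868−1 = 134217867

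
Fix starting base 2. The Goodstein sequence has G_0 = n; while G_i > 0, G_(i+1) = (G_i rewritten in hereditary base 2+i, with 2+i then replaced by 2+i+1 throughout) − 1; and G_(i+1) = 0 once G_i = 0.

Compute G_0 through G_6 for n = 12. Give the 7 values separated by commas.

12, 107, 1065, 15685, 280019, 5764910, 134217867

(0) 12|_2 = 2^(2 + 1) + 2^2 ↦ 3^(3 + 1) + 3^3|_3 = 108 ⇒ 107
(1) 107|_3 = 3^(3 + 1) + 2·3^2 + 2·3 + 2 ↦ 4^(4 + 1) + 2·4^2 + 2·4 + 2|_4 = 1066 ⇒ 1065
(2) 1065|_4 = 4^(4 + 1) + 2·4^2 + 2·4 + 1 ↦ 5^(5 + 1) + 2·5^2 + 2·5 + 1|_5 = 15686 ⇒ 15685
(3) 15685|_5 = 5^(5 + 1) + 2·5^2 + 2·5 ↦ 6^(6 + 1) + 2·6^2 + 2·6|_6 = 280020 ⇒ 280019
(4) 280019|_6 = 6^(6 + 1) + 2·6^2 + 6 + 5 ↦ 7^(7 + 1) + 2·7^2 + 7 + 5|_7 = 5764911 ⇒ 5764910
(5) 5764910|_7 = 7^(7 + 1) + 2·7^2 + 7 + 4 ↦ 8^(8 + 1) + 2·8^2 + 8 + 4|_8 = 134217868 ⇒ 134217867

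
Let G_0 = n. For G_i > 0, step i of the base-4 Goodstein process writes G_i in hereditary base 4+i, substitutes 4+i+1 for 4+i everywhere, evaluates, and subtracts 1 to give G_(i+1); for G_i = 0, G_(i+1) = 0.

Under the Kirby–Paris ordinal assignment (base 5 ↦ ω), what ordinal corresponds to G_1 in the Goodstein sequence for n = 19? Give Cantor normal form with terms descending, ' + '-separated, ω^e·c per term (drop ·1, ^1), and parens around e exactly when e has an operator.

ω^2 + 2

step 0: 19 = 4^2 + 3; sub 5 for 4: 5^2 + 3; = 28; G_1 = 28−1 = 27
step 1: 27 = 5^2 + 2; sub 6 for 5: 6^2 + 2; = 38; G_2 = 38−1 = 37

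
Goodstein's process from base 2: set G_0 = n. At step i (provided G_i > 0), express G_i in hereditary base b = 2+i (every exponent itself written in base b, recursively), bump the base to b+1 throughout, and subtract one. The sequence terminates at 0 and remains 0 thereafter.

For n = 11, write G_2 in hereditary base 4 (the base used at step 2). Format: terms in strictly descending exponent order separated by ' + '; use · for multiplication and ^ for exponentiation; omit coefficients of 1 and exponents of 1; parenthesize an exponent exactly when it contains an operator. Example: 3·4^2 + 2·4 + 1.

4^(4 + 1) + 3

step 0: 11 = 2^(2 + 1) + 2 + 1; sub 3 for 2: 3^(3 + 1) + 3 + 1; = 85; G_1 = 85−1 = 84
step 1: 84 = 3^(3 + 1) + 3; sub 4 for 3: 4^(4 + 1) + 4; = 1028; G_2 = 1028−1 = 1027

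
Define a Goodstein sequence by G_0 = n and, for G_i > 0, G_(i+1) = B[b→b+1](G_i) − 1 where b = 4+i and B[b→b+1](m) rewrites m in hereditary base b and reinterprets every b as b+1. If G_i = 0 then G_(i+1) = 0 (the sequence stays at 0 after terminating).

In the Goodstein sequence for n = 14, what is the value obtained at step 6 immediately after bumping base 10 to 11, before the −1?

25

i=0: 14 = 3·4 + 2 (b=4); 4→5: 3·5 + 2 = 17; 17−1 = 16
i=1: 16 = 3·5 + 1 (b=5); 5→6: 3·6 + 1 = 19; 19−1 = 18
i=2: 18 = 3·6 (b=6); 6→7: 3·7 = 21; 21−1 = 20
i=3: 20 = 2·7 + 6 (b=7); 7→8: 2·8 + 6 = 22; 22−1 = 21
i=4: 21 = 2·8 + 5 (b=8); 8→9: 2·9 + 5 = 23; 23−1 = 22
i=5: 22 = 2·9 + 4 (b=9); 9→10: 2·10 + 4 = 24; 24−1 = 23
i=6: 23 = 2·10 + 3 (b=10); 10→11: 2·11 + 3 = 25; 25−1 = 24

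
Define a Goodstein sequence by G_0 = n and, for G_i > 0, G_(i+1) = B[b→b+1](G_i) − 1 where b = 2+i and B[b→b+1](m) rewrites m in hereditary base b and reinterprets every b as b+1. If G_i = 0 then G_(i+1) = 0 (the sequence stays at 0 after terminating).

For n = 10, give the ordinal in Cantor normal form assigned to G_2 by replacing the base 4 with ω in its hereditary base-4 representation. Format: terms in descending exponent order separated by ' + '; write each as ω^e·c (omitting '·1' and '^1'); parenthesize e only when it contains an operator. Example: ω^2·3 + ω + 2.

ω^(ω + 1) + 1

G_0 = 10. HB_2(10) = 2^(2 + 1) + 2. Bump = 84. G_1 = 83.
G_1 = 83. HB_3(83) = 3^(3 + 1) + 2. Bump = 1026. G_2 = 1025.
G_2 = 1025. HB_4(1025) = 4^(4 + 1) + 1. Bump = 15626. G_3 = 15625.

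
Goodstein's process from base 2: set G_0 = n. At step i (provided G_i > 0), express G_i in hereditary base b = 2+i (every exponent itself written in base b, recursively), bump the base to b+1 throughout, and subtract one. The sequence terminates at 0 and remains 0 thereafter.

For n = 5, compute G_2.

step 0: 5 = 2^2 + 1; sub 3 for 2: 3^3 + 1; = 28; G_1 = 28−1 = 27
step 1: 27 = 3^3; sub 4 for 3: 4^4; = 256; G_2 = 256−1 = 255
step 2: 255 = 3·4^3 + 3·4^2 + 3·4 + 3; sub 5 for 4: 3·5^3 + 3·5^2 + 3·5 + 3; = 468; G_3 = 468−1 = 467

255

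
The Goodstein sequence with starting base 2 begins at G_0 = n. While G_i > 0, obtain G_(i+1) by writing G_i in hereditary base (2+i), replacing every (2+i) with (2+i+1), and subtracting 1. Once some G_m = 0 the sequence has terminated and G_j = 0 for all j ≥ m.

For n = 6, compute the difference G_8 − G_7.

223404

[0] 6 ≡ 2^2 + 2 (base 2). Lift 3: 30. −1: 29.
[1] 29 ≡ 3^3 + 2 (base 3). Lift 4: 258. −1: 257.
[2] 257 ≡ 4^4 + 1 (base 4). Lift 5: 3126. −1: 3125.
[3] 3125 ≡ 5^5 (base 5). Lift 6: 46656. −1: 46655.
[4] 46655 ≡ 5·6^5 + 5·6^4 + 5·6^3 + 5·6^2 + 5·6 + 5 (base 6). Lift 7: 98040. −1: 98039.
[5] 98039 ≡ 5·7^5 + 5·7^4 + 5·7^3 + 5·7^2 + 5·7 + 4 (base 7). Lift 8: 187244. −1: 187243.
[6] 187243 ≡ 5·8^5 + 5·8^4 + 5·8^3 + 5·8^2 + 5·8 + 3 (base 8). Lift 9: 332148. −1: 332147.
[7] 332147 ≡ 5·9^5 + 5·9^4 + 5·9^3 + 5·9^2 + 5·9 + 2 (base 9). Lift 10: 555552. −1: 555551.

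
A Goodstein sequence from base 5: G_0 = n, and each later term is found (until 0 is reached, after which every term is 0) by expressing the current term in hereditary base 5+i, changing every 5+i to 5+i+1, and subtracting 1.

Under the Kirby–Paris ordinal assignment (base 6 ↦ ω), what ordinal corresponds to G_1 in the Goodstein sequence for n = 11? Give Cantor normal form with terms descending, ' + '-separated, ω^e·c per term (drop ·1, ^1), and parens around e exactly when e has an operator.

G_0=11  [base 5] 2·5 + 1  →[5↦6]→  2·6 + 1 = 13  −1 ⇒ G_1=12
G_1=12  [base 6] 2·6  →[6↦7]→  2·7 = 14  −1 ⇒ G_2=13

ω·2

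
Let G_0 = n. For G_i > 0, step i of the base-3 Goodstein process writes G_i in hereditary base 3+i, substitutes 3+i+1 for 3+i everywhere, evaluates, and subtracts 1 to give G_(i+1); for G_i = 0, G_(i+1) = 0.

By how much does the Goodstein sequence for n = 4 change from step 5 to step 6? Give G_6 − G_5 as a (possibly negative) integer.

i=0: 4 = 3 + 1 (b=3); 3→4: 4 + 1 = 5; 5−1 = 4
i=1: 4 = 4 (b=4); 4→5: 5 = 5; 5−1 = 4
i=2: 4 = 4 (b=5); 5→6: 4 = 4; 4−1 = 3
i=3: 3 = 3 (b=6); 6→7: 3 = 3; 3−1 = 2
i=4: 2 = 2 (b=7); 7→8: 2 = 2; 2−1 = 1
i=5: 1 = 1 (b=8); 8→9: 1 = 1; 1−1 = 0

-1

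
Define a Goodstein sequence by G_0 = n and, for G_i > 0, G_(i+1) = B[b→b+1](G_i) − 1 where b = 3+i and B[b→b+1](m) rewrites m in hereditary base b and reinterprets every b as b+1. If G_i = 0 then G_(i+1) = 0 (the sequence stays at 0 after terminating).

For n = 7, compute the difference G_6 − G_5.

0

i=0: 7 = 2·3 + 1 (b=3); 3→4: 2·4 + 1 = 9; 9−1 = 8
i=1: 8 = 2·4 (b=4); 4→5: 2·5 = 10; 10−1 = 9
i=2: 9 = 5 + 4 (b=5); 5→6: 6 + 4 = 10; 10−1 = 9
i=3: 9 = 6 + 3 (b=6); 6→7: 7 + 3 = 10; 10−1 = 9
i=4: 9 = 7 + 2 (b=7); 7→8: 8 + 2 = 10; 10−1 = 9
i=5: 9 = 8 + 1 (b=8); 8→9: 9 + 1 = 10; 10−1 = 9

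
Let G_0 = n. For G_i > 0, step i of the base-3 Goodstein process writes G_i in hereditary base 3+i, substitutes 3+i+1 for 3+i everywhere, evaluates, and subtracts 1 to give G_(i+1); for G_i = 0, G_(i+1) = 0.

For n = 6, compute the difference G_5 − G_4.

G_0=6  [base 3] 2·3  →[3↦4]→  2·4 = 8  −1 ⇒ G_1=7
G_1=7  [base 4] 4 + 3  →[4↦5]→  5 + 3 = 8  −1 ⇒ G_2=7
G_2=7  [base 5] 5 + 2  →[5↦6]→  6 + 2 = 8  −1 ⇒ G_3=7
G_3=7  [base 6] 6 + 1  →[6↦7]→  7 + 1 = 8  −1 ⇒ G_4=7
G_4=7  [base 7] 7  →[7↦8]→  8 = 8  −1 ⇒ G_5=7

0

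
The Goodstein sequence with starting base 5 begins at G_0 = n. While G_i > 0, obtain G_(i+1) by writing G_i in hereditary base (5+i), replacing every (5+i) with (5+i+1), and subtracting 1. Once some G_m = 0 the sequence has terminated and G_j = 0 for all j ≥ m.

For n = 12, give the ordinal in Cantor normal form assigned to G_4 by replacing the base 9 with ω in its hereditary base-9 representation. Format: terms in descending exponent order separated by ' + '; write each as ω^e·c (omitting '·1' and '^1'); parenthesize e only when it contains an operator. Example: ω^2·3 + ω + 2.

i=0: 12 = 2·5 + 2 (b=5); 5→6: 2·6 + 2 = 14; 14−1 = 13
i=1: 13 = 2·6 + 1 (b=6); 6→7: 2·7 + 1 = 15; 15−1 = 14
i=2: 14 = 2·7 (b=7); 7→8: 2·8 = 16; 16−1 = 15
i=3: 15 = 8 + 7 (b=8); 8→9: 9 + 7 = 16; 16−1 = 15
i=4: 15 = 9 + 6 (b=9); 9→10: 10 + 6 = 16; 16−1 = 15

ω + 6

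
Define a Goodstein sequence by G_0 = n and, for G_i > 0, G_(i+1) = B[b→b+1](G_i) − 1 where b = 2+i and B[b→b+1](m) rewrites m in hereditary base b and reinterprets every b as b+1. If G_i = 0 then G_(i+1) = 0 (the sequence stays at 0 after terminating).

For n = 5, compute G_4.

775

i=0: 5 = 2^2 + 1 (b=2); 2→3: 3^3 + 1 = 28; 28−1 = 27
i=1: 27 = 3^3 (b=3); 3→4: 4^4 = 256; 256−1 = 255
i=2: 255 = 3·4^3 + 3·4^2 + 3·4 + 3 (b=4); 4→5: 3·5^3 + 3·5^2 + 3·5 + 3 = 468; 468−1 = 467
i=3: 467 = 3·5^3 + 3·5^2 + 3·5 + 2 (b=5); 5→6: 3·6^3 + 3·6^2 + 3·6 + 2 = 776; 776−1 = 775
i=4: 775 = 3·6^3 + 3·6^2 + 3·6 + 1 (b=6); 6→7: 3·7^3 + 3·7^2 + 3·7 + 1 = 1198; 1198−1 = 1197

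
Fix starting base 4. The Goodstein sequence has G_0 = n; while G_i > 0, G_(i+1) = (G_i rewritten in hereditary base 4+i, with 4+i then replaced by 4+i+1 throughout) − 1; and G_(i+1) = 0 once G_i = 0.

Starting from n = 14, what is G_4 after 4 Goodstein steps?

21

step 0: 14 = 3·4 + 2; sub 5 for 4: 3·5 + 2; = 17; G_1 = 17−1 = 16
step 1: 16 = 3·5 + 1; sub 6 for 5: 3·6 + 1; = 19; G_2 = 19−1 = 18
step 2: 18 = 3·6; sub 7 for 6: 3·7; = 21; G_3 = 21−1 = 20
step 3: 20 = 2·7 + 6; sub 8 for 7: 2·8 + 6; = 22; G_4 = 22−1 = 21
step 4: 21 = 2·8 + 5; sub 9 for 8: 2·9 + 5; = 23; G_5 = 23−1 = 22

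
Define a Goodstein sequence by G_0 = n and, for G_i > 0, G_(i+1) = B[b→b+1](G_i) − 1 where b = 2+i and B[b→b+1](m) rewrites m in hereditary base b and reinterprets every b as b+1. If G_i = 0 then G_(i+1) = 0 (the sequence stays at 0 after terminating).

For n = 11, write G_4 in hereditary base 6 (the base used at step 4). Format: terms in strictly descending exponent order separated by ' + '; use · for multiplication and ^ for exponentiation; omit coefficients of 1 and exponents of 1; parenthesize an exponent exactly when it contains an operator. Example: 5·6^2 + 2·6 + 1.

base 2: 11 = 2^(2 + 1) + 2 + 1; at 3: 3^(3 + 1) + 3 + 1 = 85; next = 84
base 3: 84 = 3^(3 + 1) + 3; at 4: 4^(4 + 1) + 4 = 1028; next = 1027
base 4: 1027 = 4^(4 + 1) + 3; at 5: 5^(5 + 1) + 3 = 15628; next = 15627
base 5: 15627 = 5^(5 + 1) + 2; at 6: 6^(6 + 1) + 2 = 279938; next = 279937
base 6: 279937 = 6^(6 + 1) + 1; at 7: 7^(7 + 1) + 1 = 5764802; next = 5764801

6^(6 + 1) + 1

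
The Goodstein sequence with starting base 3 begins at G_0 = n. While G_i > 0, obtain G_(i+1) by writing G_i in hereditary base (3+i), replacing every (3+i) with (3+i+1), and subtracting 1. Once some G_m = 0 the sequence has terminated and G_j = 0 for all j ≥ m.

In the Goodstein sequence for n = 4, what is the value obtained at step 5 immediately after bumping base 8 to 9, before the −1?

1

G_0=4  [base 3] 3 + 1  →[3↦4]→  4 + 1 = 5  −1 ⇒ G_1=4
G_1=4  [base 4] 4  →[4↦5]→  5 = 5  −1 ⇒ G_2=4
G_2=4  [base 5] 4  →[5↦6]→  4 = 4  −1 ⇒ G_3=3
G_3=3  [base 6] 3  →[6↦7]→  3 = 3  −1 ⇒ G_4=2
G_4=2  [base 7] 2  →[7↦8]→  2 = 2  −1 ⇒ G_5=1
G_5=1  [base 8] 1  →[8↦9]→  1 = 1  −1 ⇒ G_6=0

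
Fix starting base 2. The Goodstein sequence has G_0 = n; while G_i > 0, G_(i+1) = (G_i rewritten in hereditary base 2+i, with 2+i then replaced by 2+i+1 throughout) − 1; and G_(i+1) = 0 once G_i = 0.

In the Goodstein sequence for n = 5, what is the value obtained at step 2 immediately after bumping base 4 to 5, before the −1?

468

[0] 5 ≡ 2^2 + 1 (base 2). Lift 3: 28. −1: 27.
[1] 27 ≡ 3^3 (base 3). Lift 4: 256. −1: 255.
[2] 255 ≡ 3·4^3 + 3·4^2 + 3·4 + 3 (base 4). Lift 5: 468. −1: 467.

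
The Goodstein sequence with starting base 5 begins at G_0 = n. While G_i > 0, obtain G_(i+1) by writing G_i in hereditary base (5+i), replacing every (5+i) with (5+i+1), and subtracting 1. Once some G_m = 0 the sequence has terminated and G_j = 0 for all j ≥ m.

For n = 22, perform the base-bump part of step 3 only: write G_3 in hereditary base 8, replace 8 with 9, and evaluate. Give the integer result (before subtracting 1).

34

(0) 22|_5 = 4·5 + 2 ↦ 4·6 + 2|_6 = 26 ⇒ 25
(1) 25|_6 = 4·6 + 1 ↦ 4·7 + 1|_7 = 29 ⇒ 28
(2) 28|_7 = 4·7 ↦ 4·8|_8 = 32 ⇒ 31
(3) 31|_8 = 3·8 + 7 ↦ 3·9 + 7|_9 = 34 ⇒ 33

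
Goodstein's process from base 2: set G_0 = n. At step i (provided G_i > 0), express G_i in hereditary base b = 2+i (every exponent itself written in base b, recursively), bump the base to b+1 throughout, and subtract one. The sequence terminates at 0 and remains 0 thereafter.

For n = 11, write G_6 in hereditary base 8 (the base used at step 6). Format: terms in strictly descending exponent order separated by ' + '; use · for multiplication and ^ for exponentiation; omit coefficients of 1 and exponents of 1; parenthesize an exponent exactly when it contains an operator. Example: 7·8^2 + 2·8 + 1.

(0) 11|_2 = 2^(2 + 1) + 2 + 1 ↦ 3^(3 + 1) + 3 + 1|_3 = 85 ⇒ 84
(1) 84|_3 = 3^(3 + 1) + 3 ↦ 4^(4 + 1) + 4|_4 = 1028 ⇒ 1027
(2) 1027|_4 = 4^(4 + 1) + 3 ↦ 5^(5 + 1) + 3|_5 = 15628 ⇒ 15627
(3) 15627|_5 = 5^(5 + 1) + 2 ↦ 6^(6 + 1) + 2|_6 = 279938 ⇒ 279937
(4) 279937|_6 = 6^(6 + 1) + 1 ↦ 7^(7 + 1) + 1|_7 = 5764802 ⇒ 5764801
(5) 5764801|_7 = 7^(7 + 1) ↦ 8^(8 + 1)|_8 = 134217728 ⇒ 134217727
(6) 134217727|_8 = 7·8^8 + 7·8^7 + 7·8^6 + 7·8^5 + 7·8^4 + 7·8^3 + 7·8^2 + 7·8 + 7 ↦ 7·9^9 + 7·9^7 + 7·9^6 + 7·9^5 + 7·9^4 + 7·9^3 + 7·9^2 + 7·9 + 7|_9 = 2749609303 ⇒ 2749609302

7·8^8 + 7·8^7 + 7·8^6 + 7·8^5 + 7·8^4 + 7·8^3 + 7·8^2 + 7·8 + 7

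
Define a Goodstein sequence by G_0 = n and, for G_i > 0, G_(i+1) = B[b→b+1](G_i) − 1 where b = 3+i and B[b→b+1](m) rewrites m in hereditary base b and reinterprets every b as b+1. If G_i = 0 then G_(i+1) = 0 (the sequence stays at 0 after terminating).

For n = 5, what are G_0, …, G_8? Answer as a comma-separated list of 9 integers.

[0] 5 ≡ 3 + 2 (base 3). Lift 4: 6. −1: 5.
[1] 5 ≡ 4 + 1 (base 4). Lift 5: 6. −1: 5.
[2] 5 ≡ 5 (base 5). Lift 6: 6. −1: 5.
[3] 5 ≡ 5 (base 6). Lift 7: 5. −1: 4.
[4] 4 ≡ 4 (base 7). Lift 8: 4. −1: 3.
[5] 3 ≡ 3 (base 8). Lift 9: 3. −1: 2.
[6] 2 ≡ 2 (base 9). Lift 10: 2. −1: 1.
[7] 1 ≡ 1 (base 10). Lift 11: 1. −1: 0.

5, 5, 5, 5, 4, 3, 2, 1, 0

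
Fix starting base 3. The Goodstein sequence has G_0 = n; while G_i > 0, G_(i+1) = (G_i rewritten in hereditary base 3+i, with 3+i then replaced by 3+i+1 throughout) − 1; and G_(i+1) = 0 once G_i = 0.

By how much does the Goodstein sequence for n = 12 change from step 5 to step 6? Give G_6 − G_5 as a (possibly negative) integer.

6

step 0: 12 = 3^2 + 3; sub 4 for 3: 4^2 + 4; = 20; G_1 = 20−1 = 19
step 1: 19 = 4^2 + 3; sub 5 for 4: 5^2 + 3; = 28; G_2 = 28−1 = 27
step 2: 27 = 5^2 + 2; sub 6 for 5: 6^2 + 2; = 38; G_3 = 38−1 = 37
step 3: 37 = 6^2 + 1; sub 7 for 6: 7^2 + 1; = 50; G_4 = 50−1 = 49
step 4: 49 = 7^2; sub 8 for 7: 8^2; = 64; G_5 = 64−1 = 63
step 5: 63 = 7·8 + 7; sub 9 for 8: 7·9 + 7; = 70; G_6 = 70−1 = 69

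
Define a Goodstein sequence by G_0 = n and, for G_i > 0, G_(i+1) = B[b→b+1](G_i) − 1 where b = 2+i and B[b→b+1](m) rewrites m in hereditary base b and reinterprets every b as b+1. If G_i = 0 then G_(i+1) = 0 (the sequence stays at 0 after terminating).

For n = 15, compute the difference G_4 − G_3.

(0) 15|_2 = 2^(2 + 1) + 2^2 + 2 + 1 ↦ 3^(3 + 1) + 3^3 + 3 + 1|_3 = 112 ⇒ 111
(1) 111|_3 = 3^(3 + 1) + 3^3 + 3 ↦ 4^(4 + 1) + 4^4 + 4|_4 = 1284 ⇒ 1283
(2) 1283|_4 = 4^(4 + 1) + 4^4 + 3 ↦ 5^(5 + 1) + 5^5 + 3|_5 = 18753 ⇒ 18752
(3) 18752|_5 = 5^(5 + 1) + 5^5 + 2 ↦ 6^(6 + 1) + 6^6 + 2|_6 = 326594 ⇒ 326593

307841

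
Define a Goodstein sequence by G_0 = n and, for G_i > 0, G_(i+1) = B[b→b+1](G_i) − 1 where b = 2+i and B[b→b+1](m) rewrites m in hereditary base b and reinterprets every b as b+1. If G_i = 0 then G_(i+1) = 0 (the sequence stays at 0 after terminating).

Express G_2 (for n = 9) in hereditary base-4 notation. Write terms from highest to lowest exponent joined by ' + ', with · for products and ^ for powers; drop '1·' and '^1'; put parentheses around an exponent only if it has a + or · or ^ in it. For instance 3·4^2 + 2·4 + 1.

3·4^4 + 3·4^3 + 3·4^2 + 3·4 + 3

9 —HB2→ 2^(2 + 1) + 1 —bump→ 3^(3 + 1) + 1 = 82 —(−1)→ 81
81 —HB3→ 3^(3 + 1) —bump→ 4^(4 + 1) = 1024 —(−1)→ 1023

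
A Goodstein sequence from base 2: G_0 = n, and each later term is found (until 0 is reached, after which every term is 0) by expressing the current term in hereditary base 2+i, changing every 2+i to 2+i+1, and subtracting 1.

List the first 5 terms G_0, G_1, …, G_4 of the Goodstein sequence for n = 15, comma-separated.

i=0: 15 = 2^(2 + 1) + 2^2 + 2 + 1 (b=2); 2→3: 3^(3 + 1) + 3^3 + 3 + 1 = 112; 112−1 = 111
i=1: 111 = 3^(3 + 1) + 3^3 + 3 (b=3); 3→4: 4^(4 + 1) + 4^4 + 4 = 1284; 1284−1 = 1283
i=2: 1283 = 4^(4 + 1) + 4^4 + 3 (b=4); 4→5: 5^(5 + 1) + 5^5 + 3 = 18753; 18753−1 = 18752
i=3: 18752 = 5^(5 + 1) + 5^5 + 2 (b=5); 5→6: 6^(6 + 1) + 6^6 + 2 = 326594; 326594−1 = 326593

15, 111, 1283, 18752, 326593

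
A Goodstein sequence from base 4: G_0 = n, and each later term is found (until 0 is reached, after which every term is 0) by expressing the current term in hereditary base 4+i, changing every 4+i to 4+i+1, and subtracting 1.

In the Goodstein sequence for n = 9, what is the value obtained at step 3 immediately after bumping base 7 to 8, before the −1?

[0] 9 ≡ 2·4 + 1 (base 4). Lift 5: 11. −1: 10.
[1] 10 ≡ 2·5 (base 5). Lift 6: 12. −1: 11.
[2] 11 ≡ 6 + 5 (base 6). Lift 7: 12. −1: 11.
[3] 11 ≡ 7 + 4 (base 7). Lift 8: 12. −1: 11.

12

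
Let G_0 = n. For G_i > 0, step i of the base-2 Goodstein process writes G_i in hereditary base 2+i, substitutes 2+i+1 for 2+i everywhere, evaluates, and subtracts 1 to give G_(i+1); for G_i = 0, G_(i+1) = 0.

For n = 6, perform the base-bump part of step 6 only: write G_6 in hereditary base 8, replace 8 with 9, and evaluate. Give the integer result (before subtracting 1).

332148

i=0: 6 = 2^2 + 2 (b=2); 2→3: 3^3 + 3 = 30; 30−1 = 29
i=1: 29 = 3^3 + 2 (b=3); 3→4: 4^4 + 2 = 258; 258−1 = 257
i=2: 257 = 4^4 + 1 (b=4); 4→5: 5^5 + 1 = 3126; 3126−1 = 3125
i=3: 3125 = 5^5 (b=5); 5→6: 6^6 = 46656; 46656−1 = 46655
i=4: 46655 = 5·6^5 + 5·6^4 + 5·6^3 + 5·6^2 + 5·6 + 5 (b=6); 6→7: 5·7^5 + 5·7^4 + 5·7^3 + 5·7^2 + 5·7 + 5 = 98040; 98040−1 = 98039
i=5: 98039 = 5·7^5 + 5·7^4 + 5·7^3 + 5·7^2 + 5·7 + 4 (b=7); 7→8: 5·8^5 + 5·8^4 + 5·8^3 + 5·8^2 + 5·8 + 4 = 187244; 187244−1 = 187243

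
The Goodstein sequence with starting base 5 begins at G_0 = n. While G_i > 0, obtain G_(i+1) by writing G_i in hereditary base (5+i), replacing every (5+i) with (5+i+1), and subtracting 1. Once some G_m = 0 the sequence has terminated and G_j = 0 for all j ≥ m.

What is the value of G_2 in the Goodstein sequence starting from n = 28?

G_0=28  [base 5] 5^2 + 3  →[5↦6]→  6^2 + 3 = 39  −1 ⇒ G_1=38
G_1=38  [base 6] 6^2 + 2  →[6↦7]→  7^2 + 2 = 51  −1 ⇒ G_2=50
G_2=50  [base 7] 7^2 + 1  →[7↦8]→  8^2 + 1 = 65  −1 ⇒ G_3=64

50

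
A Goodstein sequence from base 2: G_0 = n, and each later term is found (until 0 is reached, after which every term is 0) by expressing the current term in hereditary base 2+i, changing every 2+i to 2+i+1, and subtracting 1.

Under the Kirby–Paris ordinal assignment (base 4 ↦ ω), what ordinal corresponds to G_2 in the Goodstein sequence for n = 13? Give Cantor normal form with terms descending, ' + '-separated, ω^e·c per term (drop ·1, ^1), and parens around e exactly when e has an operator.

(0) 13|_2 = 2^(2 + 1) + 2^2 + 1 ↦ 3^(3 + 1) + 3^3 + 1|_3 = 109 ⇒ 108
(1) 108|_3 = 3^(3 + 1) + 3^3 ↦ 4^(4 + 1) + 4^4|_4 = 1280 ⇒ 1279

ω^(ω + 1) + ω^3·3 + ω^2·3 + ω·3 + 3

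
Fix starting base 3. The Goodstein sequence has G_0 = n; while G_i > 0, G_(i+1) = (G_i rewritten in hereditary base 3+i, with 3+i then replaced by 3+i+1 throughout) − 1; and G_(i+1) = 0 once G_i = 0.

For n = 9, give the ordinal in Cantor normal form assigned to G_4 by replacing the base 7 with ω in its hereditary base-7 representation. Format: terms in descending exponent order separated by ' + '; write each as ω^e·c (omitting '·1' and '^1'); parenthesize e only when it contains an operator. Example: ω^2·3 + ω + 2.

9 —HB3→ 3^2 —bump→ 4^2 = 16 —(−1)→ 15
15 —HB4→ 3·4 + 3 —bump→ 3·5 + 3 = 18 —(−1)→ 17
17 —HB5→ 3·5 + 2 —bump→ 3·6 + 2 = 20 —(−1)→ 19
19 —HB6→ 3·6 + 1 —bump→ 3·7 + 1 = 22 —(−1)→ 21

ω·3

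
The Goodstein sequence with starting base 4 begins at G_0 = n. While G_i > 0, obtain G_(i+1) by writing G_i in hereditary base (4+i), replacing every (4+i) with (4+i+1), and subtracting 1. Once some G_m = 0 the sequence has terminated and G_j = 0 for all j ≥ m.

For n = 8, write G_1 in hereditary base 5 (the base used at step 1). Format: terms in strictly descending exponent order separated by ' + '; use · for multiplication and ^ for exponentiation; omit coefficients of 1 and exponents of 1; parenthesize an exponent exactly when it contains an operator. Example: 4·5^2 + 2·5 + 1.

5 + 4

base 4: 8 = 2·4; at 5: 2·5 = 10; next = 9
base 5: 9 = 5 + 4; at 6: 6 + 4 = 10; next = 9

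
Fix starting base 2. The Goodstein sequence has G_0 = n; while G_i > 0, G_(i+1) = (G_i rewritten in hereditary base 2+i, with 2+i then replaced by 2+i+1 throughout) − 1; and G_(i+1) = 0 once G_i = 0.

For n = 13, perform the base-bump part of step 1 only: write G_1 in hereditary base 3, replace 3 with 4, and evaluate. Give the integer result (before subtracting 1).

i=0: 13 = 2^(2 + 1) + 2^2 + 1 (b=2); 2→3: 3^(3 + 1) + 3^3 + 1 = 109; 109−1 = 108
i=1: 108 = 3^(3 + 1) + 3^3 (b=3); 3→4: 4^(4 + 1) + 4^4 = 1280; 1280−1 = 1279

1280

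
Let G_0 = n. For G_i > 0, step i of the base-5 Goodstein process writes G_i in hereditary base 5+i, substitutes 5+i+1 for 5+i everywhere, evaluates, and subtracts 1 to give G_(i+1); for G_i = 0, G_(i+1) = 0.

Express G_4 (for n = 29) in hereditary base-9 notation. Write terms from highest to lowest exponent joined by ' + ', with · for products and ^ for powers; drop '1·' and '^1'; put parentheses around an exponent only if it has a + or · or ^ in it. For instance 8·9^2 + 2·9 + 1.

G_0 = 29. HB_5(29) = 5^2 + 4. Bump = 40. G_1 = 39.
G_1 = 39. HB_6(39) = 6^2 + 3. Bump = 52. G_2 = 51.
G_2 = 51. HB_7(51) = 7^2 + 2. Bump = 66. G_3 = 65.
G_3 = 65. HB_8(65) = 8^2 + 1. Bump = 82. G_4 = 81.
G_4 = 81. HB_9(81) = 9^2. Bump = 100. G_5 = 99.

9^2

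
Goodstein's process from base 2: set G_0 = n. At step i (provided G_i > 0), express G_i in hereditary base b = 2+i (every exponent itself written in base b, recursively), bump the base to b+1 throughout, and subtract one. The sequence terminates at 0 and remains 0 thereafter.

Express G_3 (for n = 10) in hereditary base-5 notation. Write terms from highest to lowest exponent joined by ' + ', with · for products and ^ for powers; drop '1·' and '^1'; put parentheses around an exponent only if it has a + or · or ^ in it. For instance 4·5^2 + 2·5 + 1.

5^(5 + 1)

G_0=10  [base 2] 2^(2 + 1) + 2  →[2↦3]→  3^(3 + 1) + 3 = 84  −1 ⇒ G_1=83
G_1=83  [base 3] 3^(3 + 1) + 2  →[3↦4]→  4^(4 + 1) + 2 = 1026  −1 ⇒ G_2=1025
G_2=1025  [base 4] 4^(4 + 1) + 1  →[4↦5]→  5^(5 + 1) + 1 = 15626  −1 ⇒ G_3=15625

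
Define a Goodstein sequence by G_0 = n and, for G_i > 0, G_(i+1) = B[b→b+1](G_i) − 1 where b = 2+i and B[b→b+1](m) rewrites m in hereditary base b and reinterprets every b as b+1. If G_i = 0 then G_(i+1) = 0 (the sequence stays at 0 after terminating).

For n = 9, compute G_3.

G_0=9  [base 2] 2^(2 + 1) + 1  →[2↦3]→  3^(3 + 1) + 1 = 82  −1 ⇒ G_1=81
G_1=81  [base 3] 3^(3 + 1)  →[3↦4]→  4^(4 + 1) = 1024  −1 ⇒ G_2=1023
G_2=1023  [base 4] 3·4^4 + 3·4^3 + 3·4^2 + 3·4 + 3  →[4↦5]→  3·5^5 + 3·5^3 + 3·5^2 + 3·5 + 3 = 9843  −1 ⇒ G_3=9842
G_3=9842  [base 5] 3·5^5 + 3·5^3 + 3·5^2 + 3·5 + 2  →[5↦6]→  3·6^6 + 3·6^3 + 3·6^2 + 3·6 + 2 = 140744  −1 ⇒ G_4=140743

9842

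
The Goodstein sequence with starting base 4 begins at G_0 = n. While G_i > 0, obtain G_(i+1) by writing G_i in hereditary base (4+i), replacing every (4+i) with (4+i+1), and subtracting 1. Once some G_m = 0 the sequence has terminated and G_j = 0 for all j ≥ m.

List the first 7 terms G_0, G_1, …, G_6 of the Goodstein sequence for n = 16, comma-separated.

16, 24, 27, 30, 33, 36, 39

base 4: 16 = 4^2; at 5: 5^2 = 25; next = 24
base 5: 24 = 4·5 + 4; at 6: 4·6 + 4 = 28; next = 27
base 6: 27 = 4·6 + 3; at 7: 4·7 + 3 = 31; next = 30
base 7: 30 = 4·7 + 2; at 8: 4·8 + 2 = 34; next = 33
base 8: 33 = 4·8 + 1; at 9: 4·9 + 1 = 37; next = 36
base 9: 36 = 4·9; at 10: 4·10 = 40; next = 39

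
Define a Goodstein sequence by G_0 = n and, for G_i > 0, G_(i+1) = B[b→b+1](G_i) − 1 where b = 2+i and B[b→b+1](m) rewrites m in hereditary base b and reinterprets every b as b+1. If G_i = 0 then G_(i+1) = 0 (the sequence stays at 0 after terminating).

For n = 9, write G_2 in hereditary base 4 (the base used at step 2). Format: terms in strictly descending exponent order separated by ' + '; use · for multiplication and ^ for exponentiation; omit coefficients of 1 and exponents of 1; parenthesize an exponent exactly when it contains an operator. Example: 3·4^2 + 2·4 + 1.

3·4^4 + 3·4^3 + 3·4^2 + 3·4 + 3

i=0: 9 = 2^(2 + 1) + 1 (b=2); 2→3: 3^(3 + 1) + 1 = 82; 82−1 = 81
i=1: 81 = 3^(3 + 1) (b=3); 3→4: 4^(4 + 1) = 1024; 1024−1 = 1023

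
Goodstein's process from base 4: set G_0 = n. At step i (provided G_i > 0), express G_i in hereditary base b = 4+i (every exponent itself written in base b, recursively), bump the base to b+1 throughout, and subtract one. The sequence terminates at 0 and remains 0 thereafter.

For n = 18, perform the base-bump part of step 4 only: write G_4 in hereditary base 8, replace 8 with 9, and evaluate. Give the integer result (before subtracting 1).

59

G_0 = 18. HB_4(18) = 4^2 + 2. Bump = 27. G_1 = 26.
G_1 = 26. HB_5(26) = 5^2 + 1. Bump = 37. G_2 = 36.
G_2 = 36. HB_6(36) = 6^2. Bump = 49. G_3 = 48.
G_3 = 48. HB_7(48) = 6·7 + 6. Bump = 54. G_4 = 53.
G_4 = 53. HB_8(53) = 6·8 + 5. Bump = 59. G_5 = 58.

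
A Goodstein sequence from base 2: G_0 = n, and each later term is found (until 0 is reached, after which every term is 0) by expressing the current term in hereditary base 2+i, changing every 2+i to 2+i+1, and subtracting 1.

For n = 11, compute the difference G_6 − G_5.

128452926

i=0: 11 = 2^(2 + 1) + 2 + 1 (b=2); 2→3: 3^(3 + 1) + 3 + 1 = 85; 85−1 = 84
i=1: 84 = 3^(3 + 1) + 3 (b=3); 3→4: 4^(4 + 1) + 4 = 1028; 1028−1 = 1027
i=2: 1027 = 4^(4 + 1) + 3 (b=4); 4→5: 5^(5 + 1) + 3 = 15628; 15628−1 = 15627
i=3: 15627 = 5^(5 + 1) + 2 (b=5); 5→6: 6^(6 + 1) + 2 = 279938; 279938−1 = 279937
i=4: 279937 = 6^(6 + 1) + 1 (b=6); 6→7: 7^(7 + 1) + 1 = 5764802; 5764802−1 = 5764801
i=5: 5764801 = 7^(7 + 1) (b=7); 7→8: 8^(8 + 1) = 134217728; 134217728−1 = 134217727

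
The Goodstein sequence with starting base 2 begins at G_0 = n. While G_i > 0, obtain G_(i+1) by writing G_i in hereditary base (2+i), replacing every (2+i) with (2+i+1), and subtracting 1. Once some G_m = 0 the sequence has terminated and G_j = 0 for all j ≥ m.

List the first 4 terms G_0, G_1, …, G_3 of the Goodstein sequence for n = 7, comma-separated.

i=0: 7 = 2^2 + 2 + 1 (b=2); 2→3: 3^3 + 3 + 1 = 31; 31−1 = 30
i=1: 30 = 3^3 + 3 (b=3); 3→4: 4^4 + 4 = 260; 260−1 = 259
i=2: 259 = 4^4 + 3 (b=4); 4→5: 5^5 + 3 = 3128; 3128−1 = 3127

7, 30, 259, 3127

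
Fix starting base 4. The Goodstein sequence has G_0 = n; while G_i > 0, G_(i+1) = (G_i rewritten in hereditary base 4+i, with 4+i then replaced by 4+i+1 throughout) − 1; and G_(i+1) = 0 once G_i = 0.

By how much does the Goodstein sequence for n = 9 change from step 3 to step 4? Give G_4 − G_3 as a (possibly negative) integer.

0

[0] 9 ≡ 2·4 + 1 (base 4). Lift 5: 11. −1: 10.
[1] 10 ≡ 2·5 (base 5). Lift 6: 12. −1: 11.
[2] 11 ≡ 6 + 5 (base 6). Lift 7: 12. −1: 11.
[3] 11 ≡ 7 + 4 (base 7). Lift 8: 12. −1: 11.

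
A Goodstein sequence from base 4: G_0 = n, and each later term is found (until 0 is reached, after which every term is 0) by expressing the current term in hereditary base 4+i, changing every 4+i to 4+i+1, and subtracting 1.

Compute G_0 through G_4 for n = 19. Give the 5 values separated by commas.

19, 27, 37, 49, 63

G_0=19  [base 4] 4^2 + 3  →[4↦5]→  5^2 + 3 = 28  −1 ⇒ G_1=27
G_1=27  [base 5] 5^2 + 2  →[5↦6]→  6^2 + 2 = 38  −1 ⇒ G_2=37
G_2=37  [base 6] 6^2 + 1  →[6↦7]→  7^2 + 1 = 50  −1 ⇒ G_3=49
G_3=49  [base 7] 7^2  →[7↦8]→  8^2 = 64  −1 ⇒ G_4=63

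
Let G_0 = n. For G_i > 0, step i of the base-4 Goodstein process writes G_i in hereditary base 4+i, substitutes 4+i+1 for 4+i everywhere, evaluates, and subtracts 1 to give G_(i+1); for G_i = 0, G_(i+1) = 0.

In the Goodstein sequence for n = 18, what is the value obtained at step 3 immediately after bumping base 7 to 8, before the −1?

54

step 0: 18 = 4^2 + 2; sub 5 for 4: 5^2 + 2; = 27; G_1 = 27−1 = 26
step 1: 26 = 5^2 + 1; sub 6 for 5: 6^2 + 1; = 37; G_2 = 37−1 = 36
step 2: 36 = 6^2; sub 7 for 6: 7^2; = 49; G_3 = 49−1 = 48
step 3: 48 = 6·7 + 6; sub 8 for 7: 6·8 + 6; = 54; G_4 = 54−1 = 53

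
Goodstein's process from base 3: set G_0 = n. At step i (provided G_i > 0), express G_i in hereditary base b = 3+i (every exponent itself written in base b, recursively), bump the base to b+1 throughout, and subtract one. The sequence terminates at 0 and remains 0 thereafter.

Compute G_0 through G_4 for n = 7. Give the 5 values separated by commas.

7, 8, 9, 9, 9

i=0: 7 = 2·3 + 1 (b=3); 3→4: 2·4 + 1 = 9; 9−1 = 8
i=1: 8 = 2·4 (b=4); 4→5: 2·5 = 10; 10−1 = 9
i=2: 9 = 5 + 4 (b=5); 5→6: 6 + 4 = 10; 10−1 = 9
i=3: 9 = 6 + 3 (b=6); 6→7: 7 + 3 = 10; 10−1 = 9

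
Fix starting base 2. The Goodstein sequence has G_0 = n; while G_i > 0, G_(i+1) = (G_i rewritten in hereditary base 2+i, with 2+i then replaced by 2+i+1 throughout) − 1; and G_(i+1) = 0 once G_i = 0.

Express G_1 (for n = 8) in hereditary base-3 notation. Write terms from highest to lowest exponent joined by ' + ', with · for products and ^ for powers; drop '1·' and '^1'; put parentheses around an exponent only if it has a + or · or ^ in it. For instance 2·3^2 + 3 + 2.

2·3^3 + 2·3^2 + 2·3 + 2

[0] 8 ≡ 2^(2 + 1) (base 2). Lift 3: 81. −1: 80.
[1] 80 ≡ 2·3^3 + 2·3^2 + 2·3 + 2 (base 3). Lift 4: 554. −1: 553.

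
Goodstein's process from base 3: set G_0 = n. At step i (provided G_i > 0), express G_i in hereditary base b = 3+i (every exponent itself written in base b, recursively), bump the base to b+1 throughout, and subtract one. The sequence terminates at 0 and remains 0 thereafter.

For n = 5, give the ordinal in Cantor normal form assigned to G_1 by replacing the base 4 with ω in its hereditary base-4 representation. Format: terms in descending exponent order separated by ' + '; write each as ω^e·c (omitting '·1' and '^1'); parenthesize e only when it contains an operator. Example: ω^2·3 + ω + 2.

ω + 1

G_0 = 5. HB_3(5) = 3 + 2. Bump = 6. G_1 = 5.
G_1 = 5. HB_4(5) = 4 + 1. Bump = 6. G_2 = 5.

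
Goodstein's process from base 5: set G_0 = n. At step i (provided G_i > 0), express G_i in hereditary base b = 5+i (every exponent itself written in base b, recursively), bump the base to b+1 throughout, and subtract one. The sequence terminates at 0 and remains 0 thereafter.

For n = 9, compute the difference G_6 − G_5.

-1

G_0=9  [base 5] 5 + 4  →[5↦6]→  6 + 4 = 10  −1 ⇒ G_1=9
G_1=9  [base 6] 6 + 3  →[6↦7]→  7 + 3 = 10  −1 ⇒ G_2=9
G_2=9  [base 7] 7 + 2  →[7↦8]→  8 + 2 = 10  −1 ⇒ G_3=9
G_3=9  [base 8] 8 + 1  →[8↦9]→  9 + 1 = 10  −1 ⇒ G_4=9
G_4=9  [base 9] 9  →[9↦10]→  10 = 10  −1 ⇒ G_5=9
G_5=9  [base 10] 9  →[10↦11]→  9 = 9  −1 ⇒ G_6=8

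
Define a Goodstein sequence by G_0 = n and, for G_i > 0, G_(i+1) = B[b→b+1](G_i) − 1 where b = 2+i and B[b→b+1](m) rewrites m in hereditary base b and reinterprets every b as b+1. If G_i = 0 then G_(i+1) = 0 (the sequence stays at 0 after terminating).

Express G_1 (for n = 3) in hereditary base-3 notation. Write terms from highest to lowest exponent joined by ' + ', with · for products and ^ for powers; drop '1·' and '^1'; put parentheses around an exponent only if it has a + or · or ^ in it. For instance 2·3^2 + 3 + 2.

G_0 = 3. HB_2(3) = 2 + 1. Bump = 4. G_1 = 3.
G_1 = 3. HB_3(3) = 3. Bump = 4. G_2 = 3.

3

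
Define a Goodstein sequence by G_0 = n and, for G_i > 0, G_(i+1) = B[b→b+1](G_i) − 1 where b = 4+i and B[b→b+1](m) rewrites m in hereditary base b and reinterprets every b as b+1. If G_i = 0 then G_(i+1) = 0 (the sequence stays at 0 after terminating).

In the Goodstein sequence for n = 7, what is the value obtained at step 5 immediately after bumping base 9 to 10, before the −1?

6

7 —HB4→ 4 + 3 —bump→ 5 + 3 = 8 —(−1)→ 7
7 —HB5→ 5 + 2 —bump→ 6 + 2 = 8 —(−1)→ 7
7 —HB6→ 6 + 1 —bump→ 7 + 1 = 8 —(−1)→ 7
7 —HB7→ 7 —bump→ 8 = 8 —(−1)→ 7
7 —HB8→ 7 —bump→ 7 = 7 —(−1)→ 6
6 —HB9→ 6 —bump→ 6 = 6 —(−1)→ 5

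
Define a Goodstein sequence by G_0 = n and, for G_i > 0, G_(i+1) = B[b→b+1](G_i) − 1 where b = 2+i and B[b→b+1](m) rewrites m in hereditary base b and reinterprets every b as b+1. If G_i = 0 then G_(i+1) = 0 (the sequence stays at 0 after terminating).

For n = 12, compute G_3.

15685

(0) 12|_2 = 2^(2 + 1) + 2^2 ↦ 3^(3 + 1) + 3^3|_3 = 108 ⇒ 107
(1) 107|_3 = 3^(3 + 1) + 2·3^2 + 2·3 + 2 ↦ 4^(4 + 1) + 2·4^2 + 2·4 + 2|_4 = 1066 ⇒ 1065
(2) 1065|_4 = 4^(4 + 1) + 2·4^2 + 2·4 + 1 ↦ 5^(5 + 1) + 2·5^2 + 2·5 + 1|_5 = 15686 ⇒ 15685
(3) 15685|_5 = 5^(5 + 1) + 2·5^2 + 2·5 ↦ 6^(6 + 1) + 2·6^2 + 2·6|_6 = 280020 ⇒ 280019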